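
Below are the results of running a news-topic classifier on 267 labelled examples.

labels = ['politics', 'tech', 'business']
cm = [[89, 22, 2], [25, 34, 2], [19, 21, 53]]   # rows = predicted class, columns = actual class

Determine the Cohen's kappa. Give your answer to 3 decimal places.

0.475

Observed agreement pₒ = trace/N = 176/267 = 0.6592
Expected agreement pₑ = Σ (rowᵢ·colᵢ)/N² = (133·113 + 77·61 + 57·93)/267² = 0.3511
κ = (pₒ − pₑ)/(1 − pₑ) = (0.6592 − 0.3511)/(1 − 0.3511) = 0.475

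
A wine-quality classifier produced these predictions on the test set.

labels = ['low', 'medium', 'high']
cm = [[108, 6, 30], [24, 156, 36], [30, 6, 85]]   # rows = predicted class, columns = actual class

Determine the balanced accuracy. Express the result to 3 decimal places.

0.719

Balanced accuracy = mean of per-class recall.
  low: recall = 108/162 = 0.6667
  medium: recall = 156/168 = 0.9286
  high: recall = 85/151 = 0.5629
Mean = (0.6667 + 0.9286 + 0.5629) / 3 = 0.719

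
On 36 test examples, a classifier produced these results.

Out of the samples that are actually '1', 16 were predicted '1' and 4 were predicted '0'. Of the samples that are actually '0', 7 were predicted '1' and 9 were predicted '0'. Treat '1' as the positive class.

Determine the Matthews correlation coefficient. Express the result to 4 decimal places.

0.3750

MCC = (TP·TN − FP·FN) / √((TP+FP)(TP+FN)(TN+FP)(TN+FN))
Numerator = 16·9 − 7·4 = 116
Denominator = √(23·20·16·13) = √95680 = 309.3218
MCC = 116 / 309.3218 = 0.3750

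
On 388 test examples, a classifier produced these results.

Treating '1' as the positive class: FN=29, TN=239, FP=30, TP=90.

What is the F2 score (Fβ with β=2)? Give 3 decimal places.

0.755

Fβ = (1+β²)·TP / ((1+β²)·TP + β²·FN + FP), with β²=4
= 5·90 / (5·90 + 4·29 + 30) = 0.755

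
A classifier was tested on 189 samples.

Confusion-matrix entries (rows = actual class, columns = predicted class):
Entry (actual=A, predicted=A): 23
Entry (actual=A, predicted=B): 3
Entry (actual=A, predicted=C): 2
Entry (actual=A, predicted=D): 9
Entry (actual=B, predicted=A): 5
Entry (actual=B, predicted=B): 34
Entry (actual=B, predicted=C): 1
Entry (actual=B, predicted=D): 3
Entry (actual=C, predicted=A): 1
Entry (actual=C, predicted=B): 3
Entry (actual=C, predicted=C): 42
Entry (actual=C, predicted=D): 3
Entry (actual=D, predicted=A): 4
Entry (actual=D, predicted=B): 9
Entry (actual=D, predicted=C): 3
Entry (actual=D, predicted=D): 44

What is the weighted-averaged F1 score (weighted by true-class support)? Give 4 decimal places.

Per-class F1 score (2·TP/(2·TP+FP+FN)):
  A: TP=23, FP=5+1+4=10, FN=3+2+9=14 → 46/70 = 0.65714
  B: TP=34, FP=3+3+9=15, FN=5+1+3=9 → 68/92 = 0.73913
  C: TP=42, FP=2+1+3=6, FN=1+3+3=7 → 84/97 = 0.86598
  D: TP=44, FP=9+3+3=15, FN=4+9+3=16 → 88/119 = 0.73950
Weighted-F1 score = Σ (supportᵢ/N)·F1 scoreᵢ with N=189: (37/189)·0.65714 + (43/189)·0.73913 + (49/189)·0.86598 + (60/189)·0.73950 = 0.7561

0.7561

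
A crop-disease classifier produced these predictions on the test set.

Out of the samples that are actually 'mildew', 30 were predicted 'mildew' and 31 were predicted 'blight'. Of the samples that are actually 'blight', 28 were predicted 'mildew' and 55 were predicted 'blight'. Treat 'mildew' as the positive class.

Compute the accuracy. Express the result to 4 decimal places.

0.5903

Accuracy = (TP+TN)/N = (30+55)/144 = 0.5903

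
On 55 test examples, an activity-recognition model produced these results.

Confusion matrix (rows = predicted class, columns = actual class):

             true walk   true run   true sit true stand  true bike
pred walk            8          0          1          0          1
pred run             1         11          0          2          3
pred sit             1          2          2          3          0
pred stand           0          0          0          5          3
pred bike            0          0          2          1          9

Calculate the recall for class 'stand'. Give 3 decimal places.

0.455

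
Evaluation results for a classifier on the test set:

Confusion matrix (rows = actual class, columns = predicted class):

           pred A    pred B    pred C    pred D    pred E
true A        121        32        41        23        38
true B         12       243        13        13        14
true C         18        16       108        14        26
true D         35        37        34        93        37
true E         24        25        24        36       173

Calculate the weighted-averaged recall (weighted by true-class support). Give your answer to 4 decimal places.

Per-class recall (TP/(TP+FN)):
  A: TP=121, FN=32+41+23+38=134 → 121/255 = 0.47451
  B: TP=243, FN=12+13+13+14=52 → 243/295 = 0.82373
  C: TP=108, FN=18+16+14+26=74 → 108/182 = 0.59341
  D: TP=93, FN=35+37+34+37=143 → 93/236 = 0.39407
  E: TP=173, FN=24+25+24+36=109 → 173/282 = 0.61348
Weighted-recall = Σ (supportᵢ/N)·recallᵢ with N=1250: (255/1250)·0.47451 + (295/1250)·0.82373 + (182/1250)·0.59341 + (236/1250)·0.39407 + (282/1250)·0.61348 = 0.5904

0.5904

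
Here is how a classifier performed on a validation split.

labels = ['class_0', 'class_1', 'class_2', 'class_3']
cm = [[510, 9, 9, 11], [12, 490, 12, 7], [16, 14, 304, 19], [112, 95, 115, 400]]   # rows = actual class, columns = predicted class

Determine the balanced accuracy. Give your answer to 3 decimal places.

Balanced accuracy = mean of per-class recall.
  class_0: recall = 510/539 = 0.9462
  class_1: recall = 490/521 = 0.9405
  class_2: recall = 304/353 = 0.8612
  class_3: recall = 400/722 = 0.5540
Mean = (0.9462 + 0.9405 + 0.8612 + 0.5540) / 4 = 0.825

0.825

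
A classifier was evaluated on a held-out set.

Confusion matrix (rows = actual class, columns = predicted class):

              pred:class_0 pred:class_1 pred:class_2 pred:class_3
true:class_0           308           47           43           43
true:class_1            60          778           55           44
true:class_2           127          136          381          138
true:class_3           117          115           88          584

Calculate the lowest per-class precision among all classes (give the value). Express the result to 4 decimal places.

0.5033

Per-class precision (TP/(TP+FP)):
  class_0: TP=308, FP=60+127+117=304 → 308/612 = 0.50327
  class_1: TP=778, FP=47+136+115=298 → 778/1076 = 0.72305
  class_2: TP=381, FP=43+55+88=186 → 381/567 = 0.67196
  class_3: TP=584, FP=43+44+138=225 → 584/809 = 0.72188
Lowest is class 'class_0' with precision = 0.5033.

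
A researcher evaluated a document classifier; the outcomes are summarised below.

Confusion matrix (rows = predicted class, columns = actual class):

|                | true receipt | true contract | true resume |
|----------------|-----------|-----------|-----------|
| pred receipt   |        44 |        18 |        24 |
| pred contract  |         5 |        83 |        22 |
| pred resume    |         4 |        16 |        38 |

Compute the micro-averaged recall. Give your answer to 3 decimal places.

Micro-averaging pools counts across classes: ΣTP=165, ΣFP=89, ΣFN=89.
Micro-recall = TP/(TP+FN) on pooled counts = 0.650 (equals overall accuracy in single-label multiclass).

0.650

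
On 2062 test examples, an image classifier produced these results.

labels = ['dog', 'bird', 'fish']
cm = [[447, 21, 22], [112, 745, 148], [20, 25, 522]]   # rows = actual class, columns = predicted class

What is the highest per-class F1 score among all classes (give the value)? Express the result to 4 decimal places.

0.8363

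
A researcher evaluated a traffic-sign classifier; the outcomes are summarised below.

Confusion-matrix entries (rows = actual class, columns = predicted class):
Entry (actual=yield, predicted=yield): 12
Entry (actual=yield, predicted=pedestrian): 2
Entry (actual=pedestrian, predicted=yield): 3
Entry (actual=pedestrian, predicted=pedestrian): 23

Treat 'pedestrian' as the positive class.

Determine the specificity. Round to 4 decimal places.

Specificity = TN/(TN+FP) = 12/(12+2) = 0.8571

0.8571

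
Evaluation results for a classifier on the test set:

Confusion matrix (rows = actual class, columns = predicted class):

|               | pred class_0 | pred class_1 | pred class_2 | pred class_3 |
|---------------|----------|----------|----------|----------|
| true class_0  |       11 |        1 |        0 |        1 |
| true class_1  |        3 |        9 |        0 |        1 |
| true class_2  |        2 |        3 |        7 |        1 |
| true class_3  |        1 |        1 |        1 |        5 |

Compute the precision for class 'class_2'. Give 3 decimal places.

Treat 'class_2' as positive and all other classes as negative.
precision = TP/(TP+FP).
class_2: TP=7, FP=0+0+1=1 → 7/8 = 0.8750

0.875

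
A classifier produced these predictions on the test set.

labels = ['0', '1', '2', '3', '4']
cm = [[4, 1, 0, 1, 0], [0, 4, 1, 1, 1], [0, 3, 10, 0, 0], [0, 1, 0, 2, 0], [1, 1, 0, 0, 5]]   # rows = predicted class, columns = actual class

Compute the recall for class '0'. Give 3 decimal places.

recall = TP/(TP+FN).
0: TP=4, FN=0+0+0+1=1 → 4/5 = 0.8000

0.800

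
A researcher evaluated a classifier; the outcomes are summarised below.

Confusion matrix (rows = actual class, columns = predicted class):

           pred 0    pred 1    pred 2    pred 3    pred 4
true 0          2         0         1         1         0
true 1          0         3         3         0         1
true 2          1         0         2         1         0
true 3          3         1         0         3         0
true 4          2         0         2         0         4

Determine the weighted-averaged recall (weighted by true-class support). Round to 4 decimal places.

0.4667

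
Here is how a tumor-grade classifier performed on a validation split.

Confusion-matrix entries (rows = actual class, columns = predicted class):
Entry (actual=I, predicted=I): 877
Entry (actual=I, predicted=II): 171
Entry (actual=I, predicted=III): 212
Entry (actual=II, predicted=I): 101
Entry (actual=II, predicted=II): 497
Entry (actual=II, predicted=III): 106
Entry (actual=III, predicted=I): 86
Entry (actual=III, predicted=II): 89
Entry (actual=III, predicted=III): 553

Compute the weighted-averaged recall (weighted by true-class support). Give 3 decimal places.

Per-class recall (TP/(TP+FN)):
  I: TP=877, FN=171+212=383 → 877/1260 = 0.6960
  II: TP=497, FN=101+106=207 → 497/704 = 0.7060
  III: TP=553, FN=86+89=175 → 553/728 = 0.7596
Weighted-recall = Σ (supportᵢ/N)·recallᵢ with N=2692: (1260/2692)·0.6960 + (704/2692)·0.7060 + (728/2692)·0.7596 = 0.716

0.716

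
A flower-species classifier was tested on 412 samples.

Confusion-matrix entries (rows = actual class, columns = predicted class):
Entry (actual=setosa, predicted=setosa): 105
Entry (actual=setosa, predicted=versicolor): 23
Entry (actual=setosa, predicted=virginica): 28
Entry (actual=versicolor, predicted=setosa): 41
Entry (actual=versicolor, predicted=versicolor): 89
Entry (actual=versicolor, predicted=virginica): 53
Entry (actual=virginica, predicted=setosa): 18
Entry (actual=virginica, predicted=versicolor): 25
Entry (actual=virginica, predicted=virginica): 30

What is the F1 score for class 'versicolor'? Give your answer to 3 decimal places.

Take TP from the diagonal, FP from the rest of the 'versicolor' prediction marginal, FN from the rest of the 'versicolor' actual marginal.
F1 score = 2·TP/(2·TP+FP+FN).
versicolor: TP=89, FP=23+25=48, FN=41+53=94 → 178/320 = 0.5563

0.556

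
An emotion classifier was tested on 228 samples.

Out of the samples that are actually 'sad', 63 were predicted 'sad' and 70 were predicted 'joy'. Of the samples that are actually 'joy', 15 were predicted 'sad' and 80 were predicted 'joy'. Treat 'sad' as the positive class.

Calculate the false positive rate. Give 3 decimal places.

FPR = FP/(FP+TN) = 15/(15+80) = 0.158

0.158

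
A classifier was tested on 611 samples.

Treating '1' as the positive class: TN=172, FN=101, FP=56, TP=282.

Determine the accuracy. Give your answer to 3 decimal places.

0.743

Accuracy = (TP+TN)/N = (282+172)/611 = 0.743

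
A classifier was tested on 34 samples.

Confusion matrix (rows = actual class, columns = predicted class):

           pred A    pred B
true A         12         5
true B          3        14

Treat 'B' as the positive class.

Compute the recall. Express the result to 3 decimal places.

Recall = TP/(TP+FN) = 14/(14+3) = 14/17 = 0.824

0.824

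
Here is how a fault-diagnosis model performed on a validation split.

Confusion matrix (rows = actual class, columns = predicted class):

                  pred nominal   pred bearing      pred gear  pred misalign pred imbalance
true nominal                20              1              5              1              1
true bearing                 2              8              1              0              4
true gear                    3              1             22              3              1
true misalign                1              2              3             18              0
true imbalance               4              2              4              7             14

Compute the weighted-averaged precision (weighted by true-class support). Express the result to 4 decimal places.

0.6460

Per-class precision (TP/(TP+FP)):
  nominal: TP=20, FP=2+3+1+4=10 → 20/30 = 0.66667
  bearing: TP=8, FP=1+1+2+2=6 → 8/14 = 0.57143
  gear: TP=22, FP=5+1+3+4=13 → 22/35 = 0.62857
  misalign: TP=18, FP=1+0+3+7=11 → 18/29 = 0.62069
  imbalance: TP=14, FP=1+4+1+0=6 → 14/20 = 0.70000
Weighted-precision = Σ (supportᵢ/N)·precisionᵢ with N=128: (28/128)·0.66667 + (15/128)·0.57143 + (30/128)·0.62857 + (24/128)·0.62069 + (31/128)·0.70000 = 0.6460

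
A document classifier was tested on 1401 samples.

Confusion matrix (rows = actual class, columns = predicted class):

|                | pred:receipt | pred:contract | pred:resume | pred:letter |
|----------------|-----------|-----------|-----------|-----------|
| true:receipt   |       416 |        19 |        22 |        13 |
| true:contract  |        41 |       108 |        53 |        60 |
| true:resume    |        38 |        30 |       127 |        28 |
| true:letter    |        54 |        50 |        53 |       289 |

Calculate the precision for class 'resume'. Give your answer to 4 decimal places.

0.4980

precision = TP/(TP+FP).
resume: TP=127, FP=22+53+53=128 → 127/255 = 0.49804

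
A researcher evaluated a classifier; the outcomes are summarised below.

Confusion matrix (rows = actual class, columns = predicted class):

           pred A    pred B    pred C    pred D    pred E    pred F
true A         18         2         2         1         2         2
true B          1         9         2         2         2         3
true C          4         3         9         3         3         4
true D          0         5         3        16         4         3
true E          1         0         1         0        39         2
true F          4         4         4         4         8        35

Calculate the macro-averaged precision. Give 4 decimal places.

0.5775

Per-class precision (TP/(TP+FP)):
  A: TP=18, FP=1+4+0+1+4=10 → 18/28 = 0.64286
  B: TP=9, FP=2+3+5+0+4=14 → 9/23 = 0.39130
  C: TP=9, FP=2+2+3+1+4=12 → 9/21 = 0.42857
  D: TP=16, FP=1+2+3+0+4=10 → 16/26 = 0.61538
  E: TP=39, FP=2+2+3+4+8=19 → 39/58 = 0.67241
  F: TP=35, FP=2+3+4+3+2=14 → 35/49 = 0.71429
Macro-precision = mean = (0.64286 + 0.39130 + 0.42857 + 0.61538 + 0.67241 + 0.71429) / 6 = 0.5775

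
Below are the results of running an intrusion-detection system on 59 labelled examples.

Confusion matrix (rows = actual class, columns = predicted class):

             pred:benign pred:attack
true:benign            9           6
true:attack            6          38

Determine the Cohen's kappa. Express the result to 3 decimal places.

0.464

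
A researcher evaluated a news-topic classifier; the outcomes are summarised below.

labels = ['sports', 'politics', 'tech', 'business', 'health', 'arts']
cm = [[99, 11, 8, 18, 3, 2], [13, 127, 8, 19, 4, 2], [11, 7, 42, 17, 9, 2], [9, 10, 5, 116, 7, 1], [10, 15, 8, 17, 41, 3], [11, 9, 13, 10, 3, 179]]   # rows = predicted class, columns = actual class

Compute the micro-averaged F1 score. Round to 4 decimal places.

Micro-averaging pools counts across classes: ΣTP=604, ΣFP=265, ΣFN=265.
Micro-F1 score = 2·TP/(2·TP+FP+FN) on pooled counts = 0.6951 (equals overall accuracy in single-label multiclass).

0.6951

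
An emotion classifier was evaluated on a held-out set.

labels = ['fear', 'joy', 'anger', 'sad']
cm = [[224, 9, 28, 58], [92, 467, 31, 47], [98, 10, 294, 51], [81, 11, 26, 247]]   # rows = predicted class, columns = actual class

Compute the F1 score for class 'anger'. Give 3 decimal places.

Treat 'anger' as positive and all other classes as negative.
F1 score = 2·TP/(2·TP+FP+FN).
anger: TP=294, FP=98+10+51=159, FN=28+31+26=85 → 588/832 = 0.7067

0.707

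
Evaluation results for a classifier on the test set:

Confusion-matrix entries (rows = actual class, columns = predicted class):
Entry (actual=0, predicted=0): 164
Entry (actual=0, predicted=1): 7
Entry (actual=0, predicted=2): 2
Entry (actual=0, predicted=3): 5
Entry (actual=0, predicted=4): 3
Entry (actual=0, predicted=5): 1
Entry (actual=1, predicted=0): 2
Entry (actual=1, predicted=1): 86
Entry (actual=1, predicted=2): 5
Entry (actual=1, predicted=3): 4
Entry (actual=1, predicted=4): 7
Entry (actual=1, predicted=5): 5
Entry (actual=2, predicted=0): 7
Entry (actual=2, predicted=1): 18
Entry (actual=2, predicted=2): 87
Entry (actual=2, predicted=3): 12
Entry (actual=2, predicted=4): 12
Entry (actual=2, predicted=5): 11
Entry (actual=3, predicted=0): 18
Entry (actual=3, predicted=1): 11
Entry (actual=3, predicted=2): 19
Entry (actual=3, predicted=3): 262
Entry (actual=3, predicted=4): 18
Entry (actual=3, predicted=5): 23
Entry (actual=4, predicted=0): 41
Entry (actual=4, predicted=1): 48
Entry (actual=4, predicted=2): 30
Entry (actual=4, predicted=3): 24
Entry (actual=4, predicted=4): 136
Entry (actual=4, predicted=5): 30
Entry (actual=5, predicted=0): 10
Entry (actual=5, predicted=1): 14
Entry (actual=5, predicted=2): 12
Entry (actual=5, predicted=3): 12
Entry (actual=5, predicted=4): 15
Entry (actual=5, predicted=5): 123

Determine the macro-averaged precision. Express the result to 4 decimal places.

0.6462

Per-class precision (TP/(TP+FP)):
  0: TP=164, FP=2+7+18+41+10=78 → 164/242 = 0.67769
  1: TP=86, FP=7+18+11+48+14=98 → 86/184 = 0.46739
  2: TP=87, FP=2+5+19+30+12=68 → 87/155 = 0.56129
  3: TP=262, FP=5+4+12+24+12=57 → 262/319 = 0.82132
  4: TP=136, FP=3+7+12+18+15=55 → 136/191 = 0.71204
  5: TP=123, FP=1+5+11+23+30=70 → 123/193 = 0.63731
Macro-precision = mean = (0.67769 + 0.46739 + 0.56129 + 0.82132 + 0.71204 + 0.63731) / 6 = 0.6462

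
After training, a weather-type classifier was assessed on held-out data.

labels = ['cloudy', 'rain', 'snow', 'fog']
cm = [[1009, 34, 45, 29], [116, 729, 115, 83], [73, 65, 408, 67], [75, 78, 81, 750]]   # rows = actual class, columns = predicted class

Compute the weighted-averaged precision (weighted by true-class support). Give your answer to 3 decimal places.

Per-class precision (TP/(TP+FP)):
  cloudy: TP=1009, FP=116+73+75=264 → 1009/1273 = 0.7926
  rain: TP=729, FP=34+65+78=177 → 729/906 = 0.8046
  snow: TP=408, FP=45+115+81=241 → 408/649 = 0.6287
  fog: TP=750, FP=29+83+67=179 → 750/929 = 0.8073
Weighted-precision = Σ (supportᵢ/N)·precisionᵢ with N=3757: (1117/3757)·0.7926 + (1043/3757)·0.8046 + (613/3757)·0.6287 + (984/3757)·0.8073 = 0.773

0.773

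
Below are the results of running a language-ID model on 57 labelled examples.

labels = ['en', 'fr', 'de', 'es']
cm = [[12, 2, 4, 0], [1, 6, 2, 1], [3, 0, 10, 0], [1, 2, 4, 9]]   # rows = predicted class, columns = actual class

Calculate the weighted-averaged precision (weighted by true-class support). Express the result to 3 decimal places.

0.673

Per-class precision (TP/(TP+FP)):
  en: TP=12, FP=2+4+0=6 → 12/18 = 0.6667
  fr: TP=6, FP=1+2+1=4 → 6/10 = 0.6000
  de: TP=10, FP=3+0+0=3 → 10/13 = 0.7692
  es: TP=9, FP=1+2+4=7 → 9/16 = 0.5625
Weighted-precision = Σ (supportᵢ/N)·precisionᵢ with N=57: (17/57)·0.6667 + (10/57)·0.6000 + (20/57)·0.7692 + (10/57)·0.5625 = 0.673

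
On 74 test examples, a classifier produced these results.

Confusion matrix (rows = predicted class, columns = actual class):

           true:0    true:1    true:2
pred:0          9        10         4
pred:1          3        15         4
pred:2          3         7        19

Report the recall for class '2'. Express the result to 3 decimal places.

0.704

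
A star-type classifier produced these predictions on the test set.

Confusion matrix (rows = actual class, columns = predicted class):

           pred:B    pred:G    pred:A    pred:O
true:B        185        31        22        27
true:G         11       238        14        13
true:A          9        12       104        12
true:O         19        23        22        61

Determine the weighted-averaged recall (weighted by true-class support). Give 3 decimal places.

0.732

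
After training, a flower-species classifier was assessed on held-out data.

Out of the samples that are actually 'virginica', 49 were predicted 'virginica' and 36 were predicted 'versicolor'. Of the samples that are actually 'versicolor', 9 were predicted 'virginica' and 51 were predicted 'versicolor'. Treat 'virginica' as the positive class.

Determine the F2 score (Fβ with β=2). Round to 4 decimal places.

Fβ = (1+β²)·TP / ((1+β²)·TP + β²·FN + FP), with β²=4
= 5·49 / (5·49 + 4·36 + 9) = 0.6156

0.6156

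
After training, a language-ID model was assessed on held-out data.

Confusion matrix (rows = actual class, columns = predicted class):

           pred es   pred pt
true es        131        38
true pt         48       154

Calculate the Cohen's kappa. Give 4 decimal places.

0.5349

Observed agreement pₒ = trace/N = 285/371 = 0.76819
Expected agreement pₑ = Σ (rowᵢ·colᵢ)/N² = (169·179 + 202·192)/371² = 0.50156
κ = (pₒ − pₑ)/(1 − pₑ) = (0.76819 − 0.50156)/(1 − 0.50156) = 0.5349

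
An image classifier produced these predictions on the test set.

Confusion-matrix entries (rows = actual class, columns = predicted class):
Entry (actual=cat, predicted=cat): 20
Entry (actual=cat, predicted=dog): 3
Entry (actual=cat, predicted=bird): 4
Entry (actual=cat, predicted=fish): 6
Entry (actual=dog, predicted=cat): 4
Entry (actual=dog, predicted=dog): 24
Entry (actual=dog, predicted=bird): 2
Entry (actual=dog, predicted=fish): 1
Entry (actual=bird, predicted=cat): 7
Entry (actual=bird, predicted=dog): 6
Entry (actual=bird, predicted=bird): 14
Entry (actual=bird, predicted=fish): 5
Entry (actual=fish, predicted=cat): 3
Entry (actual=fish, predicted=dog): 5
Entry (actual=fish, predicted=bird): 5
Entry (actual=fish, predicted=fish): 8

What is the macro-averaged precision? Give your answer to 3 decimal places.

Per-class precision (TP/(TP+FP)):
  cat: TP=20, FP=4+7+3=14 → 20/34 = 0.5882
  dog: TP=24, FP=3+6+5=14 → 24/38 = 0.6316
  bird: TP=14, FP=4+2+5=11 → 14/25 = 0.5600
  fish: TP=8, FP=6+1+5=12 → 8/20 = 0.4000
Macro-precision = mean = (0.5882 + 0.6316 + 0.5600 + 0.4000) / 4 = 0.545

0.545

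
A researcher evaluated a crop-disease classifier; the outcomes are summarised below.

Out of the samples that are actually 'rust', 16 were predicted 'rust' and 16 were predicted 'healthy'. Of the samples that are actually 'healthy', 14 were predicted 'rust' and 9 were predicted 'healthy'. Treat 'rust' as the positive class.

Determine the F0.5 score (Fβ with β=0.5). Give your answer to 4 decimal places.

0.5263

Fβ = (1+β²)·TP / ((1+β²)·TP + β²·FN + FP), with β²=1/4
= 1.25·16 / (1.25·16 + 0.25·16 + 14) = 0.5263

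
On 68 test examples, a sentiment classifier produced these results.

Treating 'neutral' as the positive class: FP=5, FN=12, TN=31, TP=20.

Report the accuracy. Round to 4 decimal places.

0.7500

Accuracy = (TP+TN)/N = (20+31)/68 = 0.7500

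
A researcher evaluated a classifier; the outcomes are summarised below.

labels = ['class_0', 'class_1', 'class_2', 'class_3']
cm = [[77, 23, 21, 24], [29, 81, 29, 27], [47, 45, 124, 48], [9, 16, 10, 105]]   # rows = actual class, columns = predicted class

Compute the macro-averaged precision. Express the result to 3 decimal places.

0.539

Per-class precision (TP/(TP+FP)):
  class_0: TP=77, FP=29+47+9=85 → 77/162 = 0.4753
  class_1: TP=81, FP=23+45+16=84 → 81/165 = 0.4909
  class_2: TP=124, FP=21+29+10=60 → 124/184 = 0.6739
  class_3: TP=105, FP=24+27+48=99 → 105/204 = 0.5147
Macro-precision = mean = (0.4753 + 0.4909 + 0.6739 + 0.5147) / 4 = 0.539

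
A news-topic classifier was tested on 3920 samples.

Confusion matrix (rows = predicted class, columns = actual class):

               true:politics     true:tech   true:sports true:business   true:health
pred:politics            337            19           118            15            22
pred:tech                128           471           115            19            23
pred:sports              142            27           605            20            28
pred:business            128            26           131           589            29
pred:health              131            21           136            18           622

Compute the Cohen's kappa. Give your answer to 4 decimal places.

0.5877

Observed agreement pₒ = trace/N = 2624/3920 = 0.66939
Expected agreement pₑ = Σ (rowᵢ·colᵢ)/N² = (866·511 + 564·756 + 1105·822 + 661·903 + 724·928)/3920² = 0.19822
κ = (pₒ − pₑ)/(1 − pₑ) = (0.66939 − 0.19822)/(1 − 0.19822) = 0.5877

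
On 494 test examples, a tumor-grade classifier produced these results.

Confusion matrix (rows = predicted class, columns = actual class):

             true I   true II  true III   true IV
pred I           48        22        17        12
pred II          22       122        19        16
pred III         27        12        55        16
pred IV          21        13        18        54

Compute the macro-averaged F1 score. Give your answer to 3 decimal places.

0.544

Per-class F1 score (2·TP/(2·TP+FP+FN)):
  I: TP=48, FP=22+17+12=51, FN=22+27+21=70 → 96/217 = 0.4424
  II: TP=122, FP=22+19+16=57, FN=22+12+13=47 → 244/348 = 0.7011
  III: TP=55, FP=27+12+16=55, FN=17+19+18=54 → 110/219 = 0.5023
  IV: TP=54, FP=21+13+18=52, FN=12+16+16=44 → 108/204 = 0.5294
Macro-F1 score = mean = (0.4424 + 0.7011 + 0.5023 + 0.5294) / 4 = 0.544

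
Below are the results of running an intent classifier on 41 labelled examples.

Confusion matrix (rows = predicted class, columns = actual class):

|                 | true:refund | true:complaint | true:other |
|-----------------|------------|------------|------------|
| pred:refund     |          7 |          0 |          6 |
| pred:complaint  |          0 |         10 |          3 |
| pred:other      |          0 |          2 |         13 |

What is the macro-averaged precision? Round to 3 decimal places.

Per-class precision (TP/(TP+FP)):
  refund: TP=7, FP=0+6=6 → 7/13 = 0.5385
  complaint: TP=10, FP=0+3=3 → 10/13 = 0.7692
  other: TP=13, FP=0+2=2 → 13/15 = 0.8667
Macro-precision = mean = (0.5385 + 0.7692 + 0.8667) / 3 = 0.725

0.725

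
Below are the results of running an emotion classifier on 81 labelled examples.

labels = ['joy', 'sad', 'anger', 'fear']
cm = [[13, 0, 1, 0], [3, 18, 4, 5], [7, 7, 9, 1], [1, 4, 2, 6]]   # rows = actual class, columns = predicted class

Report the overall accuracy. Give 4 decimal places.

Accuracy = trace / total = (13+18+9+6=46) / 81 = 46/81 = 0.5679

0.5679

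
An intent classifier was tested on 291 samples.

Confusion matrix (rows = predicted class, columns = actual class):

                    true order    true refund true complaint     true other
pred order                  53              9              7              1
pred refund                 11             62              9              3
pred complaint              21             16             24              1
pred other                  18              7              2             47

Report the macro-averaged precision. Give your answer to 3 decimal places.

Per-class precision (TP/(TP+FP)):
  order: TP=53, FP=9+7+1=17 → 53/70 = 0.7571
  refund: TP=62, FP=11+9+3=23 → 62/85 = 0.7294
  complaint: TP=24, FP=21+16+1=38 → 24/62 = 0.3871
  other: TP=47, FP=18+7+2=27 → 47/74 = 0.6351
Macro-precision = mean = (0.7571 + 0.7294 + 0.3871 + 0.6351) / 4 = 0.627

0.627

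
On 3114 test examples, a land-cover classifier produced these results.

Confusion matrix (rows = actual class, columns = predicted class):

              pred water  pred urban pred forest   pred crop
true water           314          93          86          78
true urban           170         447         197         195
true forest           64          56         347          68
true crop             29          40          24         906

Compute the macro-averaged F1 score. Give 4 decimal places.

Per-class F1 score (2·TP/(2·TP+FP+FN)):
  water: TP=314, FP=170+64+29=263, FN=93+86+78=257 → 628/1148 = 0.54704
  urban: TP=447, FP=93+56+40=189, FN=170+197+195=562 → 894/1645 = 0.54347
  forest: TP=347, FP=86+197+24=307, FN=64+56+68=188 → 694/1189 = 0.58368
  crop: TP=906, FP=78+195+68=341, FN=29+40+24=93 → 1812/2246 = 0.80677
Macro-F1 score = mean = (0.54704 + 0.54347 + 0.58368 + 0.80677) / 4 = 0.6202

0.6202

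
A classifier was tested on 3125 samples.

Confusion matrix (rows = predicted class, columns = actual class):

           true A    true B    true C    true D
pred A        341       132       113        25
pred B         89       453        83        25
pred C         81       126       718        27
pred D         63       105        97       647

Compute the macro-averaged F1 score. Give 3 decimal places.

Per-class F1 score (2·TP/(2·TP+FP+FN)):
  A: TP=341, FP=132+113+25=270, FN=89+81+63=233 → 682/1185 = 0.5755
  B: TP=453, FP=89+83+25=197, FN=132+126+105=363 → 906/1466 = 0.6180
  C: TP=718, FP=81+126+27=234, FN=113+83+97=293 → 1436/1963 = 0.7315
  D: TP=647, FP=63+105+97=265, FN=25+25+27=77 → 1294/1636 = 0.7910
Macro-F1 score = mean = (0.5755 + 0.6180 + 0.7315 + 0.7910) / 4 = 0.679

0.679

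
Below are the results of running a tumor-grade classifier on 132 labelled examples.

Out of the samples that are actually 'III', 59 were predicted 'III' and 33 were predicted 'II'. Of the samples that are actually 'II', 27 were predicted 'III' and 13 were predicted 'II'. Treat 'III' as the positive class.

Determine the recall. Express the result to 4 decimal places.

0.6413

Recall = TP/(TP+FN) = 59/(59+33) = 59/92 = 0.6413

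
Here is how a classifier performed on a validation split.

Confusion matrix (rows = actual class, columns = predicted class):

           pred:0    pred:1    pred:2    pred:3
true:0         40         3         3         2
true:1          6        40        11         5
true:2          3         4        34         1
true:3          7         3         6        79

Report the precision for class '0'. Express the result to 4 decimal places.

0.7143

Take TP from the diagonal, FP from the rest of the '0' prediction marginal, FN from the rest of the '0' actual marginal.
precision = TP/(TP+FP).
0: TP=40, FP=6+3+7=16 → 40/56 = 0.71429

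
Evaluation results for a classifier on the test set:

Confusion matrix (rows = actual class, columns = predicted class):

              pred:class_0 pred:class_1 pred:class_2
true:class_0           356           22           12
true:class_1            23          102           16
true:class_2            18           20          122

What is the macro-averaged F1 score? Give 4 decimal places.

Per-class F1 score (2·TP/(2·TP+FP+FN)):
  class_0: TP=356, FP=23+18=41, FN=22+12=34 → 712/787 = 0.90470
  class_1: TP=102, FP=22+20=42, FN=23+16=39 → 204/285 = 0.71579
  class_2: TP=122, FP=12+16=28, FN=18+20=38 → 244/310 = 0.78710
Macro-F1 score = mean = (0.90470 + 0.71579 + 0.78710) / 3 = 0.8025

0.8025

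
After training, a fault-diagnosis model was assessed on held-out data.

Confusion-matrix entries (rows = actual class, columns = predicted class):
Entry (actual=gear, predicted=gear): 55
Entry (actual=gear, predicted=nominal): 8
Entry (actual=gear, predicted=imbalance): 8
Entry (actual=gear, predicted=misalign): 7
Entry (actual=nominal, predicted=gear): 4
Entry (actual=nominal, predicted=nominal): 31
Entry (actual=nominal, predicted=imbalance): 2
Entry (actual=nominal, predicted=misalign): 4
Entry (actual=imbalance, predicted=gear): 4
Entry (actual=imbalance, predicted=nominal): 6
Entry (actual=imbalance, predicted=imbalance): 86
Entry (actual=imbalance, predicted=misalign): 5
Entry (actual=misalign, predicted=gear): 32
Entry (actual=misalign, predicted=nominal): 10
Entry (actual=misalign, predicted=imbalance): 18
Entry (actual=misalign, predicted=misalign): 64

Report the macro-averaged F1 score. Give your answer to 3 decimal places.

Per-class F1 score (2·TP/(2·TP+FP+FN)):
  gear: TP=55, FP=4+4+32=40, FN=8+8+7=23 → 110/173 = 0.6358
  nominal: TP=31, FP=8+6+10=24, FN=4+2+4=10 → 62/96 = 0.6458
  imbalance: TP=86, FP=8+2+18=28, FN=4+6+5=15 → 172/215 = 0.8000
  misalign: TP=64, FP=7+4+5=16, FN=32+10+18=60 → 128/204 = 0.6275
Macro-F1 score = mean = (0.6358 + 0.6458 + 0.8000 + 0.6275) / 4 = 0.677

0.677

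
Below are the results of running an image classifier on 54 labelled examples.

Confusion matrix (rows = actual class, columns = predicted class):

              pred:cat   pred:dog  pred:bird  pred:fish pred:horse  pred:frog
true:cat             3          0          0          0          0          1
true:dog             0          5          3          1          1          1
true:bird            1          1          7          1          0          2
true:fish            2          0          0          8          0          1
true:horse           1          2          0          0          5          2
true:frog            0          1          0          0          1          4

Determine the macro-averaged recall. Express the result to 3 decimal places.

Per-class recall (TP/(TP+FN)):
  cat: TP=3, FN=0+0+0+0+1=1 → 3/4 = 0.7500
  dog: TP=5, FN=0+3+1+1+1=6 → 5/11 = 0.4545
  bird: TP=7, FN=1+1+1+0+2=5 → 7/12 = 0.5833
  fish: TP=8, FN=2+0+0+0+1=3 → 8/11 = 0.7273
  horse: TP=5, FN=1+2+0+0+2=5 → 5/10 = 0.5000
  frog: TP=4, FN=0+1+0+0+1=2 → 4/6 = 0.6667
Macro-recall = mean = (0.7500 + 0.4545 + 0.5833 + 0.7273 + 0.5000 + 0.6667) / 6 = 0.614

0.614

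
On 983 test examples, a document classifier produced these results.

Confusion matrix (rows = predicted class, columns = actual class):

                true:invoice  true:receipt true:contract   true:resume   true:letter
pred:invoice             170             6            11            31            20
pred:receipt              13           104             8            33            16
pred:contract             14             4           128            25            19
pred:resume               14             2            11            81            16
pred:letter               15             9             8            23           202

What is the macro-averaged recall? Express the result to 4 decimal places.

0.7030

Per-class recall (TP/(TP+FN)):
  invoice: TP=170, FN=13+14+14+15=56 → 170/226 = 0.75221
  receipt: TP=104, FN=6+4+2+9=21 → 104/125 = 0.83200
  contract: TP=128, FN=11+8+11+8=38 → 128/166 = 0.77108
  resume: TP=81, FN=31+33+25+23=112 → 81/193 = 0.41969
  letter: TP=202, FN=20+16+19+16=71 → 202/273 = 0.73993
Macro-recall = mean = (0.75221 + 0.83200 + 0.77108 + 0.41969 + 0.73993) / 5 = 0.7030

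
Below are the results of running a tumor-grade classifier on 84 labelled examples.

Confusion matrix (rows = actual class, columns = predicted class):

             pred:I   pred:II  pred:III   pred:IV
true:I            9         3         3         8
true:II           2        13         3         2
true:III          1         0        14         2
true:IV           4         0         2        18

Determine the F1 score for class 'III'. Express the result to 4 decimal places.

Treat 'III' as positive and all other classes as negative.
F1 score = 2·TP/(2·TP+FP+FN).
III: TP=14, FP=3+3+2=8, FN=1+0+2=3 → 28/39 = 0.71795

0.7179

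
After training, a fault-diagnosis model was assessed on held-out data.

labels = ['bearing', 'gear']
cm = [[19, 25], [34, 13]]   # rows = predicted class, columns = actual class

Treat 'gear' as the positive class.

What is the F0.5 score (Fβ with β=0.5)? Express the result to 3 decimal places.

0.288

Fβ = (1+β²)·TP / ((1+β²)·TP + β²·FN + FP), with β²=1/4
= 1.25·13 / (1.25·13 + 0.25·25 + 34) = 0.288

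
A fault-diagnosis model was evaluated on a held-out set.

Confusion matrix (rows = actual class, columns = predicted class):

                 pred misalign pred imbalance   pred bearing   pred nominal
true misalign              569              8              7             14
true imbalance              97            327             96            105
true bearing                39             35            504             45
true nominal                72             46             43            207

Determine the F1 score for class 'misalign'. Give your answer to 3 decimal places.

0.828

F1 score = 2·TP/(2·TP+FP+FN).
misalign: TP=569, FP=97+39+72=208, FN=8+7+14=29 → 1138/1375 = 0.8276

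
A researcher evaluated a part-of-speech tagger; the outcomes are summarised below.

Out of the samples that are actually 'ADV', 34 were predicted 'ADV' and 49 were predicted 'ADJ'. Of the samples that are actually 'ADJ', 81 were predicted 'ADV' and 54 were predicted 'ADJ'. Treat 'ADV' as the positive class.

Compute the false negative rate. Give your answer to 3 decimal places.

FNR = FN/(FN+TP) = 49/(49+34) = 0.590

0.590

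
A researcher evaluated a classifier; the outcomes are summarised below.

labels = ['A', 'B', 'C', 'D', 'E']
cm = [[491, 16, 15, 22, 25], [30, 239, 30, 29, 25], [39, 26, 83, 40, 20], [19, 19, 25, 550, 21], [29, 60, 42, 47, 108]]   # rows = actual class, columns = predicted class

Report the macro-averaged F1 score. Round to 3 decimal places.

Per-class F1 score (2·TP/(2·TP+FP+FN)):
  A: TP=491, FP=30+39+19+29=117, FN=16+15+22+25=78 → 982/1177 = 0.8343
  B: TP=239, FP=16+26+19+60=121, FN=30+30+29+25=114 → 478/713 = 0.6704
  C: TP=83, FP=15+30+25+42=112, FN=39+26+40+20=125 → 166/403 = 0.4119
  D: TP=550, FP=22+29+40+47=138, FN=19+19+25+21=84 → 1100/1322 = 0.8321
  E: TP=108, FP=25+25+20+21=91, FN=29+60+42+47=178 → 216/485 = 0.4454
Macro-F1 score = mean = (0.8343 + 0.6704 + 0.4119 + 0.8321 + 0.4454) / 5 = 0.639

0.639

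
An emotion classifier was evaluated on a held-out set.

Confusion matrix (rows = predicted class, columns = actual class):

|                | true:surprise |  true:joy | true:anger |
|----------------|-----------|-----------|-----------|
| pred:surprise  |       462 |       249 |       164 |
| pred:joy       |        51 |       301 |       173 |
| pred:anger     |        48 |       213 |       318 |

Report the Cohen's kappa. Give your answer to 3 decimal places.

0.328

Observed agreement pₒ = trace/N = 1081/1979 = 0.5462
Expected agreement pₑ = Σ (rowᵢ·colᵢ)/N² = (561·875 + 763·525 + 655·579)/1979² = 0.3245
κ = (pₒ − pₑ)/(1 − pₑ) = (0.5462 − 0.3245)/(1 − 0.3245) = 0.328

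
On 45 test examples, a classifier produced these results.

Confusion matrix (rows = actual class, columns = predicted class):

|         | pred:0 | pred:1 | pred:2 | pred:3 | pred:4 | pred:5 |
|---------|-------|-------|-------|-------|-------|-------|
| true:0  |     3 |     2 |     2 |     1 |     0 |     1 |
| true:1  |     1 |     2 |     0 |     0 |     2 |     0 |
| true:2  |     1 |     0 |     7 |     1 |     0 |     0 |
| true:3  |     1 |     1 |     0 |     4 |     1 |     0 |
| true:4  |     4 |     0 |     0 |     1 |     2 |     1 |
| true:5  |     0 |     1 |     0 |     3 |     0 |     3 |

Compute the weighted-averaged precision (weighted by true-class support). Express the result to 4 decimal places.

0.4793

Per-class precision (TP/(TP+FP)):
  0: TP=3, FP=1+1+1+4+0=7 → 3/10 = 0.30000
  1: TP=2, FP=2+0+1+0+1=4 → 2/6 = 0.33333
  2: TP=7, FP=2+0+0+0+0=2 → 7/9 = 0.77778
  3: TP=4, FP=1+0+1+1+3=6 → 4/10 = 0.40000
  4: TP=2, FP=0+2+0+1+0=3 → 2/5 = 0.40000
  5: TP=3, FP=1+0+0+0+1=2 → 3/5 = 0.60000
Weighted-precision = Σ (supportᵢ/N)·precisionᵢ with N=45: (9/45)·0.30000 + (5/45)·0.33333 + (9/45)·0.77778 + (7/45)·0.40000 + (8/45)·0.40000 + (7/45)·0.60000 = 0.4793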